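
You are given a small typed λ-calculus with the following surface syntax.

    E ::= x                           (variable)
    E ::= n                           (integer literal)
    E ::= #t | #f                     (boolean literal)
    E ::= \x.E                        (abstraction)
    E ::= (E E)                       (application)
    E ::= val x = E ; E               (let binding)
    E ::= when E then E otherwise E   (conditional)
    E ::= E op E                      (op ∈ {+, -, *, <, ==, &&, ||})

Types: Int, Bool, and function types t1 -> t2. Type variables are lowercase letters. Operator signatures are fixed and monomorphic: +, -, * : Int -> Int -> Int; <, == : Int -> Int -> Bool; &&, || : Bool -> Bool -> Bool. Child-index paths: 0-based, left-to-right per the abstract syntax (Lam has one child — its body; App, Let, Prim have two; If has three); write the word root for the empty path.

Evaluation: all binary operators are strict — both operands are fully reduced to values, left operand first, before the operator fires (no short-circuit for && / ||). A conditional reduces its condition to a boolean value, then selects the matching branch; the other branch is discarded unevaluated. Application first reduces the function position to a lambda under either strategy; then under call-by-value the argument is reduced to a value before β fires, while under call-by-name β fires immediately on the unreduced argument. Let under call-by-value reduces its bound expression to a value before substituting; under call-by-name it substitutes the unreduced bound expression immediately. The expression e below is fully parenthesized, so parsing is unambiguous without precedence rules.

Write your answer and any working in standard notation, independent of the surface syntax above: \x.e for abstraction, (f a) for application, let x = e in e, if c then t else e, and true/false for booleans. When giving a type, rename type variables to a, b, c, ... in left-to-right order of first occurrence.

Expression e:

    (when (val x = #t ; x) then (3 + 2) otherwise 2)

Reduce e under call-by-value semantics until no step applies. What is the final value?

Answer: 5

Derivation:
step 0: (if (let x = true in x) then (3 + 2) else 2)
step 1: [let@0] (if true then (3 + 2) else 2)
step 2: [if@root] (3 + 2)
step 3: [delta@root] 5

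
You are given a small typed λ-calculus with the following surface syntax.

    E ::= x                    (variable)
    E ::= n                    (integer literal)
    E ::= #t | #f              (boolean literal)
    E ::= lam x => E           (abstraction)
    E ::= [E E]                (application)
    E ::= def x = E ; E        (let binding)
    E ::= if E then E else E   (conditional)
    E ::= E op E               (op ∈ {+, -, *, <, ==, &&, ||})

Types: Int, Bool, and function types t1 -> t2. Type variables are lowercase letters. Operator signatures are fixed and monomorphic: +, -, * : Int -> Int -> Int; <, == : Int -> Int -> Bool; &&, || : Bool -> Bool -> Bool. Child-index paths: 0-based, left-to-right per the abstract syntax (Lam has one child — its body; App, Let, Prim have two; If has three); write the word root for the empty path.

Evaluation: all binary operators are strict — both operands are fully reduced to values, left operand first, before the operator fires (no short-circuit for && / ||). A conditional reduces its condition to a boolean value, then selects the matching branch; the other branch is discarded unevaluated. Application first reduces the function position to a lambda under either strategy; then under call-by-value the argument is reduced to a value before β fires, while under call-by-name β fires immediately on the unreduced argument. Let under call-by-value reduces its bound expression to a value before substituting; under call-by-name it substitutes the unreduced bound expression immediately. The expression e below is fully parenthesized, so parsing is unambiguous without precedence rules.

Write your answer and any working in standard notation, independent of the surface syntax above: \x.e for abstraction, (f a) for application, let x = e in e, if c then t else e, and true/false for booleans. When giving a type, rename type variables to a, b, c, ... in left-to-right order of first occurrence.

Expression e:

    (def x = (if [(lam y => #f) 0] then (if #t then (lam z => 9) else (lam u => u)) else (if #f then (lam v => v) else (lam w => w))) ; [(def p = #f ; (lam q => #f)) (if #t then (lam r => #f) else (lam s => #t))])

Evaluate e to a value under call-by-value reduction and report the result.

Answer: false

Derivation:
step 0: (let x = (if ((\y.false) 0) then (if true then (\z.9) else (\u.u)) else (if false then (\v.v) else (\w.w))) in ((let p = false in (\q.false)) (if true then (\r.false) else (\s.true))))
step 1: [beta@0.0] (let x = (if false then (if true then (\z.9) else (\u.u)) else (if false then (\v.v) else (\w.w))) in ((let p = false in (\q.false)) (if true then (\r.false) else (\s.true))))
step 2: [if@0] (let x = (if false then (\v.v) else (\w.w)) in ((let p = false in (\q.false)) (if true then (\r.false) else (\s.true))))
step 3: [if@0] (let x = (\w.w) in ((let p = false in (\q.false)) (if true then (\r.false) else (\s.true))))
step 4: [let@root] ((let p = false in (\q.false)) (if true then (\r.false) else (\s.true)))
step 5: [let@0] ((\q.false) (if true then (\r.false) else (\s.true)))
step 6: [if@1] ((\q.false) (\r.false))
step 7: [beta@root] false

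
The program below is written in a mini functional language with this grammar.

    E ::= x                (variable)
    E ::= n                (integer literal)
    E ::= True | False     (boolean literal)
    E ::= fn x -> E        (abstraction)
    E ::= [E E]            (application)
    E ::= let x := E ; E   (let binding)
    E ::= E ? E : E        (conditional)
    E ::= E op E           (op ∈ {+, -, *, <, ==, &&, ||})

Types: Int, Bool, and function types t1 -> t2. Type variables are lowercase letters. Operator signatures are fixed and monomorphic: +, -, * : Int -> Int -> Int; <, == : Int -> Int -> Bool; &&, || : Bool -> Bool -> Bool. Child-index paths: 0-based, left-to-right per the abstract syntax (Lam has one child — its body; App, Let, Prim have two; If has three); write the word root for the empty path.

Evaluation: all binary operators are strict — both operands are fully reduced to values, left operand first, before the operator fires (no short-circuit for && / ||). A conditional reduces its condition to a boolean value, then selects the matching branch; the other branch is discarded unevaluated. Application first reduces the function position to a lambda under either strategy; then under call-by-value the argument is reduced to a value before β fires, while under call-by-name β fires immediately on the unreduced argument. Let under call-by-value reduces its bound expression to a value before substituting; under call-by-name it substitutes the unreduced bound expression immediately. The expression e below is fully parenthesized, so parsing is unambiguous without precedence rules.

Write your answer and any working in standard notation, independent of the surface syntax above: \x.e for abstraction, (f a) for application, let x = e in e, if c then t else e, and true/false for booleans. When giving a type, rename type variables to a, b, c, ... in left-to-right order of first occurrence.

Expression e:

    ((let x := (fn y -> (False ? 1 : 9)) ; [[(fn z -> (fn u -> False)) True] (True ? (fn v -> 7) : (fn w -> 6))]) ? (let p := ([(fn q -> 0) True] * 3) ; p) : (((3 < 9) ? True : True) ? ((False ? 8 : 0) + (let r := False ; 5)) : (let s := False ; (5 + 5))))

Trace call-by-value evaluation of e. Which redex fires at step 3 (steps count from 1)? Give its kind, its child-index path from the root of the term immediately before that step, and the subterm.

Answer: if at 0.1 : (if true then (\v.7) else (\w.6))

Working:
step 0: (if (let x = (\y.(if false then 1 else 9)) in (((\z.(\u.false)) true) (if true then (\v.7) else (\w.6)))) then (let p = (((\q.0) true) * 3) in p) else (if (if (3 < 9) then true else true) then ((if false then 8 else 0) + (let r = false in 5)) else (let s = false in (5 + 5))))
step 1: [let@0] (if (((\z.(\u.false)) true) (if true then (\v.7) else (\w.6))) then (let p = (((\q.0) true) * 3) in p) else (if (if (3 < 9) then true else true) then ((if false then 8 else 0) + (let r = false in 5)) else (let s = false in (5 + 5))))
step 2: [beta@0.0] (if ((\u.false) (if true then (\v.7) else (\w.6))) then (let p = (((\q.0) true) * 3) in p) else (if (if (3 < 9) then true else true) then ((if false then 8 else 0) + (let r = false in 5)) else (let s = false in (5 + 5))))
step 3: [if@0.1] (if ((\u.false) (\v.7)) then (let p = (((\q.0) true) * 3) in p) else (if (if (3 < 9) then true else true) then ((if false then 8 else 0) + (let r = false in 5)) else (let s = false in (5 + 5))))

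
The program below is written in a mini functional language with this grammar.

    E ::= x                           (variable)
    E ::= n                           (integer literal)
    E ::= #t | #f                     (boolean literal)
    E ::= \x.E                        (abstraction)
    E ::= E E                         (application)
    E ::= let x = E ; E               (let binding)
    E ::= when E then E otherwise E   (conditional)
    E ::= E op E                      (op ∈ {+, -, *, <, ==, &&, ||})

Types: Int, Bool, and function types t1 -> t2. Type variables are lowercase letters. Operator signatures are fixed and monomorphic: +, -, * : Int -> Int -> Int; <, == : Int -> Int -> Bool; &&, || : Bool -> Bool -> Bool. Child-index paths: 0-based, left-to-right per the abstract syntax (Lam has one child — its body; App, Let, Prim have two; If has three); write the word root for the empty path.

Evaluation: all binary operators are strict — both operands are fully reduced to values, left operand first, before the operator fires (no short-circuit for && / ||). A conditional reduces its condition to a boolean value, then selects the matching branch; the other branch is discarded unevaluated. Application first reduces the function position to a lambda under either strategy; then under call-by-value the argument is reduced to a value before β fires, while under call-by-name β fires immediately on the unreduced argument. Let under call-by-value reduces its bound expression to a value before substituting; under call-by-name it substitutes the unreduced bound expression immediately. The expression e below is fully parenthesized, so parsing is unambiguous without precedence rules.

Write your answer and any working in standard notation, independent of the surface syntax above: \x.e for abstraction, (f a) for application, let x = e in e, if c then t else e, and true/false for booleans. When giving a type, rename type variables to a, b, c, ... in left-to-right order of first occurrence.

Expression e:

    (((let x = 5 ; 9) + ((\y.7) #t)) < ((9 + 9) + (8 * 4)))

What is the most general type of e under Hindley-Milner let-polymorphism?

Answer: Bool

Working:
let x : Int
  unify Int ~ Int
\y._ : a -> Int
  unify a -> Int ~ Bool -> b
  unify a ~ Bool
  unify Int ~ b
_ _ : Int
  unify Int ~ Int
  unify Int ~ Int
  unify Int ~ Int
  unify Int ~ Int
  unify Int ~ Int
  unify Int ~ Int
  unify Int ~ Int
  unify Int ~ Int
  unify Int ~ Int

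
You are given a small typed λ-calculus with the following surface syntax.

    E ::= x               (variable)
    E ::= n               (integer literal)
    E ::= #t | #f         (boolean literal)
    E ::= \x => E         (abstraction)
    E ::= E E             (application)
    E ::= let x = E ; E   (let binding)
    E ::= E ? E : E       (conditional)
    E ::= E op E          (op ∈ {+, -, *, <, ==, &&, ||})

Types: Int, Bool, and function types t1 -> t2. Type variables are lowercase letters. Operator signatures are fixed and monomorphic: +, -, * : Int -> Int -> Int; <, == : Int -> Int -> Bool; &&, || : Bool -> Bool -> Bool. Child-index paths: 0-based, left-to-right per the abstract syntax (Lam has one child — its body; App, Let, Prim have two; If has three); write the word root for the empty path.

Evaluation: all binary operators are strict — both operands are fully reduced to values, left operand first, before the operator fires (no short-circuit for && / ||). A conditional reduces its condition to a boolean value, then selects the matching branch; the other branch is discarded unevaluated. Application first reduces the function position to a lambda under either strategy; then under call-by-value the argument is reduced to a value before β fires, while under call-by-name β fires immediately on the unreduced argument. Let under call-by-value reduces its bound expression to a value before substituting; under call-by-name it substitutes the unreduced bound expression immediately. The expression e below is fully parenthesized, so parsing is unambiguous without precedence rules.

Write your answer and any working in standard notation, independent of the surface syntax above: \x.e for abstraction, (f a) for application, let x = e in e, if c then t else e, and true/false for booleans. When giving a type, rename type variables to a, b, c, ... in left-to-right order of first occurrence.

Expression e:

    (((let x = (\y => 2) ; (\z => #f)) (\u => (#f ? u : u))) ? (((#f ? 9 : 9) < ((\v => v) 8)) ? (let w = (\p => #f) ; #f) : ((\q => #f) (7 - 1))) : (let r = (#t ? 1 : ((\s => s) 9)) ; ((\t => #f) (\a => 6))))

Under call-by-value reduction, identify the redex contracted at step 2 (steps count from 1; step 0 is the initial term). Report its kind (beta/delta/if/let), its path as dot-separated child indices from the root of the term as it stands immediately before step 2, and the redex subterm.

Derivation:
step 0: (if ((let x = (\y.2) in (\z.false)) (\u.(if false then u else u))) then (if ((if false then 9 else 9) < ((\v.v) 8)) then (let w = (\p.false) in false) else ((\q.false) (7 - 1))) else (let r = (if true then 1 else ((\s.s) 9)) in ((\t.false) (\a.6))))
step 1: [let@0.0] (if ((\z.false) (\u.(if false then u else u))) then (if ((if false then 9 else 9) < ((\v.v) 8)) then (let w = (\p.false) in false) else ((\q.false) (7 - 1))) else (let r = (if true then 1 else ((\s.s) 9)) in ((\t.false) (\a.6))))
step 2: [beta@0] (if false then (if ((if false then 9 else 9) < ((\v.v) 8)) then (let w = (\p.false) in false) else ((\q.false) (7 - 1))) else (let r = (if true then 1 else ((\s.s) 9)) in ((\t.false) (\a.6))))

Answer: beta at 0 : ((\z.false) (\u.(if false then u else u)))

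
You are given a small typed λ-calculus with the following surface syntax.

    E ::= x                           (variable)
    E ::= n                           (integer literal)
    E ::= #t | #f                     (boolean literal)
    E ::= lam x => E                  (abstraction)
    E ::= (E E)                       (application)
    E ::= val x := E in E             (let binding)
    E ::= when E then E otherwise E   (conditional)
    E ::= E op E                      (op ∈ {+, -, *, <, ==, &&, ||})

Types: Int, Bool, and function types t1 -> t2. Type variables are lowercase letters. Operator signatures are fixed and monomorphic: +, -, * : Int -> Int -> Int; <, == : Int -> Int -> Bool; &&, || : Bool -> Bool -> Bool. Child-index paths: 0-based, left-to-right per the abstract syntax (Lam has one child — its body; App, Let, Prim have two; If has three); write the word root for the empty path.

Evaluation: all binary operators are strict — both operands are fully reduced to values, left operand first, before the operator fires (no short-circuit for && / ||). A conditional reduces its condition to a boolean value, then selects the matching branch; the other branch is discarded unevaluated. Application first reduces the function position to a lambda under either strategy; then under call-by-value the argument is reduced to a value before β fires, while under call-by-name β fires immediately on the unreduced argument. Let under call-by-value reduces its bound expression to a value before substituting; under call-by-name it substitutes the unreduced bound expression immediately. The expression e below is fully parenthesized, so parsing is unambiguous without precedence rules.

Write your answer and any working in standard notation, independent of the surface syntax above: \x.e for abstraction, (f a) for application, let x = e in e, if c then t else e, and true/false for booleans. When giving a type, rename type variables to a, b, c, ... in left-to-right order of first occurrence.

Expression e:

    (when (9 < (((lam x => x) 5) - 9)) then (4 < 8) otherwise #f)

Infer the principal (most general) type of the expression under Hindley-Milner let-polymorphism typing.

Derivation:
  unify Int ~ Int
x : a
\x._ : a -> a
  unify a -> a ~ Int -> b
  unify a ~ Int
  unify Int ~ b
_ _ : Int
  unify Int ~ Int
  unify Int ~ Int
  unify Int ~ Int
  unify Bool ~ Bool
  unify Int ~ Int
  unify Int ~ Int
  unify Bool ~ Bool

Answer: Bool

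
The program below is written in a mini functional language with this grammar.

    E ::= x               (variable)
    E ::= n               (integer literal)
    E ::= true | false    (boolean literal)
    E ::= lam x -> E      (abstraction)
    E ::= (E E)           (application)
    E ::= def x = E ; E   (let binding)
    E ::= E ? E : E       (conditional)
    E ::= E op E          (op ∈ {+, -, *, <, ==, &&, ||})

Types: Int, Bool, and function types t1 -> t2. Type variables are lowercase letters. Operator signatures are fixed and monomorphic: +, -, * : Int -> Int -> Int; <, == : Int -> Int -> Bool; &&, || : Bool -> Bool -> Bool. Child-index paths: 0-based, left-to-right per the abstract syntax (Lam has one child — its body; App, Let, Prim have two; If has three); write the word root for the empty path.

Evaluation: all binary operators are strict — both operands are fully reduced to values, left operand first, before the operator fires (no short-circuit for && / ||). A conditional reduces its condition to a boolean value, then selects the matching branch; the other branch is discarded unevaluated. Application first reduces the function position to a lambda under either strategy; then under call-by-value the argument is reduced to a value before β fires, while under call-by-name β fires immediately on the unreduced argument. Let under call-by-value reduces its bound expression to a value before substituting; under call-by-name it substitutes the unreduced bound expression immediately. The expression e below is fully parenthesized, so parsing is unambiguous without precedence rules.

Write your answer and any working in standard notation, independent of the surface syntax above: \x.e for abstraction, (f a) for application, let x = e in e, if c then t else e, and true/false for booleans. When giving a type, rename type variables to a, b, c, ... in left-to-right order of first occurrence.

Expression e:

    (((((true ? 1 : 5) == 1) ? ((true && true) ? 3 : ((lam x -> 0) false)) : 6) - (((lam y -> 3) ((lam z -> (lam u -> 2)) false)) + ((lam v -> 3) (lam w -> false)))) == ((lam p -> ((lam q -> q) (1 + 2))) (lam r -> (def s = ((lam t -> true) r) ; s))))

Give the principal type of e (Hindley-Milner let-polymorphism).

Derivation:
  unify Bool ~ Bool
  unify Int ~ Int
  unify Int ~ Int
  unify Int ~ Int
  unify Bool ~ Bool
  unify Bool ~ Bool
  unify Bool ~ Bool
  unify Bool ~ Bool
\x._ : a -> Int
  unify a -> Int ~ Bool -> b
  unify a ~ Bool
  unify Int ~ b
_ _ : Int
  unify Int ~ Int
  unify Int ~ Int
  unify Int ~ Int
\y._ : c -> Int
\u._ : e -> Int
\z._ : d -> e -> Int
  unify d -> e -> Int ~ Bool -> f
  unify d ~ Bool
  unify e -> Int ~ f
_ _ : e -> Int
  unify c -> Int ~ (e -> Int) -> g
  unify c ~ e -> Int
  unify Int ~ g
_ _ : Int
  unify Int ~ Int
\v._ : h -> Int
\w._ : i -> Bool
  unify h -> Int ~ (i -> Bool) -> j
  unify h ~ i -> Bool
  unify Int ~ j
_ _ : Int
  unify Int ~ Int
  unify Int ~ Int
  unify Int ~ Int
q : l
\q._ : l -> l
  unify Int ~ Int
  unify Int ~ Int
  unify l -> l ~ Int -> m
  unify l ~ Int
  unify Int ~ m
_ _ : Int
\p._ : k -> Int
\t._ : o -> Bool
r : n
  unify o -> Bool ~ n -> p
  unify o ~ n
  unify Bool ~ p
_ _ : Bool
let s : Bool
s : Bool
\r._ : n -> Bool
  unify k -> Int ~ (n -> Bool) -> q
  unify k ~ n -> Bool
  unify Int ~ q
_ _ : Int
  unify Int ~ Int

Answer: Bool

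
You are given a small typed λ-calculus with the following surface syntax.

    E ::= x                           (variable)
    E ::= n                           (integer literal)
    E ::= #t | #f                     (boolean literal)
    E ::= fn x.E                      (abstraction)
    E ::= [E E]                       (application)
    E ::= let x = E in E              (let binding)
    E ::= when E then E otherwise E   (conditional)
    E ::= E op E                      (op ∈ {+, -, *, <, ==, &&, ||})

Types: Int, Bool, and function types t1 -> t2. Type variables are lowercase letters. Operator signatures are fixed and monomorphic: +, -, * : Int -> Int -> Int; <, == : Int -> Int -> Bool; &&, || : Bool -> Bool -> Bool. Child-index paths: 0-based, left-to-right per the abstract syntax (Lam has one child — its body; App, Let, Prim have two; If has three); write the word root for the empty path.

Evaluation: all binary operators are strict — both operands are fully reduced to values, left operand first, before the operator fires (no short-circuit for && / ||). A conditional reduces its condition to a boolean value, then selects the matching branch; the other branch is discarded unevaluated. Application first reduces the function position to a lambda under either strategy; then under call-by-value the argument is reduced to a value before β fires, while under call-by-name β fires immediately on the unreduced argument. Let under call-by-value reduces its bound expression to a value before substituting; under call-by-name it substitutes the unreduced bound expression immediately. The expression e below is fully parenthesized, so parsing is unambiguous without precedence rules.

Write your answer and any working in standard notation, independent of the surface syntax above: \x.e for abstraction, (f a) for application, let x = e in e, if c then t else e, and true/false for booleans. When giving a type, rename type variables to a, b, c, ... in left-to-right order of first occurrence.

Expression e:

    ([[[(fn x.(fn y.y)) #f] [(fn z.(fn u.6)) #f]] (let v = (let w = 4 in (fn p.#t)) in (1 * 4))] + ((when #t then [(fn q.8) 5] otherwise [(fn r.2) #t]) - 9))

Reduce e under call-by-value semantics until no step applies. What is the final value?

Trace:
step 0: (((((\x.(\y.y)) false) ((\z.(\u.6)) false)) (let v = (let w = 4 in (\p.true)) in (1 * 4))) + ((if true then ((\q.8) 5) else ((\r.2) true)) - 9))
step 1: [beta@0.0.0] ((((\y.y) ((\z.(\u.6)) false)) (let v = (let w = 4 in (\p.true)) in (1 * 4))) + ((if true then ((\q.8) 5) else ((\r.2) true)) - 9))
step 2: [beta@0.0.1] ((((\y.y) (\u.6)) (let v = (let w = 4 in (\p.true)) in (1 * 4))) + ((if true then ((\q.8) 5) else ((\r.2) true)) - 9))
step 3: [beta@0.0] (((\u.6) (let v = (let w = 4 in (\p.true)) in (1 * 4))) + ((if true then ((\q.8) 5) else ((\r.2) true)) - 9))
step 4: [let@0.1.0] (((\u.6) (let v = (\p.true) in (1 * 4))) + ((if true then ((\q.8) 5) else ((\r.2) true)) - 9))
step 5: [let@0.1] (((\u.6) (1 * 4)) + ((if true then ((\q.8) 5) else ((\r.2) true)) - 9))
step 6: [delta@0.1] (((\u.6) 4) + ((if true then ((\q.8) 5) else ((\r.2) true)) - 9))
step 7: [beta@0] (6 + ((if true then ((\q.8) 5) else ((\r.2) true)) - 9))
step 8: [if@1.0] (6 + (((\q.8) 5) - 9))
step 9: [beta@1.0] (6 + (8 - 9))
step 10: [delta@1] (6 + -1)
step 11: [delta@root] 5

Answer: 5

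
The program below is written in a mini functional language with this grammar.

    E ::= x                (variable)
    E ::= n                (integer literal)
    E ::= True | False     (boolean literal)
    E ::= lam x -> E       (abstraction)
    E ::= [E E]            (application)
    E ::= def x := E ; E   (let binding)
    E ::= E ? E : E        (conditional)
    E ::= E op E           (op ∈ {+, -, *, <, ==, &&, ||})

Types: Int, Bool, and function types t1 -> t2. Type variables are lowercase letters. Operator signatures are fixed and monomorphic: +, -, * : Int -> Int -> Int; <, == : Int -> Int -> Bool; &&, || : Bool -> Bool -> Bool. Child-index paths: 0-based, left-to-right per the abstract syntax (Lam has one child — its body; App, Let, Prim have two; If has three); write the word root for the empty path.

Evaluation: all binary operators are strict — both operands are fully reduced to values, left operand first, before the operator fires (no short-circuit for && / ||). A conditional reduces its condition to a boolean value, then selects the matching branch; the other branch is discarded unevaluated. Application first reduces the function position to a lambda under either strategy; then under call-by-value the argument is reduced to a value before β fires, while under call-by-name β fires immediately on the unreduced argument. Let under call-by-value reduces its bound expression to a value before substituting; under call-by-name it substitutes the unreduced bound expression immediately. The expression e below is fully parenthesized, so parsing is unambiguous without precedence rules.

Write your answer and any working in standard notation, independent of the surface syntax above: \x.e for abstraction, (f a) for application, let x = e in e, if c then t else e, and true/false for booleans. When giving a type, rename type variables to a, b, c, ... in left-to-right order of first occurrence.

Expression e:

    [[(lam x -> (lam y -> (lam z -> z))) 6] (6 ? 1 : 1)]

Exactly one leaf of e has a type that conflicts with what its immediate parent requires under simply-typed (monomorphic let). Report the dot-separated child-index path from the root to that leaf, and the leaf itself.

Answer: 1.0 : 6

Working:
z : c
\z._ : c -> c
\y._ : b -> c -> c
\x._ : a -> b -> c -> c
  unify a -> b -> c -> c ~ Int -> d
  unify a ~ Int
  unify b -> c -> c ~ d
_ _ : b -> c -> c
  unify Int ~ Bool
  FAIL: mismatch Int ~ Bool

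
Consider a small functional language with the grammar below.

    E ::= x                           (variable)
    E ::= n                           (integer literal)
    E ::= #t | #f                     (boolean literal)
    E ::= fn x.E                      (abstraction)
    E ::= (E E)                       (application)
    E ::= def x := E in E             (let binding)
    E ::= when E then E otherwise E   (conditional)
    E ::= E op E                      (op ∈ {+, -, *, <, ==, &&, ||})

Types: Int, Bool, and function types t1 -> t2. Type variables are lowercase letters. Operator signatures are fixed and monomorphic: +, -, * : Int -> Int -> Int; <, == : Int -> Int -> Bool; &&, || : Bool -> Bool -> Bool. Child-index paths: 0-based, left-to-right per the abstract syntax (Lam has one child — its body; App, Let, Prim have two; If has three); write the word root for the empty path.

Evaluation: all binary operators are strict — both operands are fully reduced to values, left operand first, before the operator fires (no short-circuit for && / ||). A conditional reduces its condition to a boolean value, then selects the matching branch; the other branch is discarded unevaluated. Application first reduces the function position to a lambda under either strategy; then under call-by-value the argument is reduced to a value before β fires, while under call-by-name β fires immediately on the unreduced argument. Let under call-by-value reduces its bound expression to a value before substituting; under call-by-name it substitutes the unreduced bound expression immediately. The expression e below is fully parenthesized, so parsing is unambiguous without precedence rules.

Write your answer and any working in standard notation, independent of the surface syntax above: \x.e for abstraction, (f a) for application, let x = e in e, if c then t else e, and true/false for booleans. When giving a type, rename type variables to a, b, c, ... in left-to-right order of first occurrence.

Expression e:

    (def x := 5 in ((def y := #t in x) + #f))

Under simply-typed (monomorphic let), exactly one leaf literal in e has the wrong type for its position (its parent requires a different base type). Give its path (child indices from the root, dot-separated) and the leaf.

Answer: 1.1 : false

Trace:
let x : Int
let y : Bool
x : Int
  unify Int ~ Int
  unify Bool ~ Int
  FAIL: mismatch Bool ~ Int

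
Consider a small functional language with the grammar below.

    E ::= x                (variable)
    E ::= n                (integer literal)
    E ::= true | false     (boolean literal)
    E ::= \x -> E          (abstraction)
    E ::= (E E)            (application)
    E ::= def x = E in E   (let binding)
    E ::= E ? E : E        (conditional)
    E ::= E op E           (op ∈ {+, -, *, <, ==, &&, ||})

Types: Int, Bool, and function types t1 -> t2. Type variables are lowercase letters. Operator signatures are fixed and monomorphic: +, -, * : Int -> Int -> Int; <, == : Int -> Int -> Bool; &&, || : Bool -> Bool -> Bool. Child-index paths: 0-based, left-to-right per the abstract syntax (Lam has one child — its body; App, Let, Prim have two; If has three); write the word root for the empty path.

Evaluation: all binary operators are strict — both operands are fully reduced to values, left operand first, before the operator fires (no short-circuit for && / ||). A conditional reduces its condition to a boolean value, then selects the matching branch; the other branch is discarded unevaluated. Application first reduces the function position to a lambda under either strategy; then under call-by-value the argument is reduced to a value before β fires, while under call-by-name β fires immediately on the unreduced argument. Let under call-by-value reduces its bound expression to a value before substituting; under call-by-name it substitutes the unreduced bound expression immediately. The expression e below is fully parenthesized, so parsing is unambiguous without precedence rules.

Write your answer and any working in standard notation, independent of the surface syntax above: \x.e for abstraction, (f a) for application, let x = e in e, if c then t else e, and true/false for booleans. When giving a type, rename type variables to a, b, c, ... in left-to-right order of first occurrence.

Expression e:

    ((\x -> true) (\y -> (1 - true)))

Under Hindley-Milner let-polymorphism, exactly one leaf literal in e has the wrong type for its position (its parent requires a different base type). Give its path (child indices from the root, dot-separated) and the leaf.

Answer: 1.0.1 : true

Derivation:
\x._ : a -> Bool
  unify Int ~ Int
  unify Bool ~ Int
  FAIL: mismatch Bool ~ Int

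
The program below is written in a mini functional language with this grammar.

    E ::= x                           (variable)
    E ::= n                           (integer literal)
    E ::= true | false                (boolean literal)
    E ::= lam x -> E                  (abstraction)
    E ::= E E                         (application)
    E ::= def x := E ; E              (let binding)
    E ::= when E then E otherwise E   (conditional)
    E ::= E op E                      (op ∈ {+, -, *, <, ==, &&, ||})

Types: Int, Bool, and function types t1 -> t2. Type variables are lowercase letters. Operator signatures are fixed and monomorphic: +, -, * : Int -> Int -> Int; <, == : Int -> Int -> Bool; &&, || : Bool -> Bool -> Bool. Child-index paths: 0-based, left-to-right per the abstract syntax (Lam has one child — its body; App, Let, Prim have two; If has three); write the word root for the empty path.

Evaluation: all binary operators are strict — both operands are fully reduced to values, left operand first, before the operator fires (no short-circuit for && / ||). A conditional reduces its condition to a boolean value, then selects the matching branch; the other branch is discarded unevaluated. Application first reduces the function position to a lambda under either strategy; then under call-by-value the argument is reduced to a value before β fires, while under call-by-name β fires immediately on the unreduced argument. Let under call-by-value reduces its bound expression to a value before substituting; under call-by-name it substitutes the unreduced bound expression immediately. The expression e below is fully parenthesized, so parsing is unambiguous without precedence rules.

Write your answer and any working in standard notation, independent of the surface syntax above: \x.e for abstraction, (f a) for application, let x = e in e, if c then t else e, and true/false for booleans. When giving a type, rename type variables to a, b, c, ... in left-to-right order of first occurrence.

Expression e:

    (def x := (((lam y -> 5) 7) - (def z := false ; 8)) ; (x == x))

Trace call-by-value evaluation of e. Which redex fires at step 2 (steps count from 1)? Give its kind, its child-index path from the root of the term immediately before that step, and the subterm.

Derivation:
step 0: (let x = (((\y.5) 7) - (let z = false in 8)) in (x == x))
step 1: [beta@0.0] (let x = (5 - (let z = false in 8)) in (x == x))
step 2: [let@0.1] (let x = (5 - 8) in (x == x))

Answer: let at 0.1 : (let z = false in 8)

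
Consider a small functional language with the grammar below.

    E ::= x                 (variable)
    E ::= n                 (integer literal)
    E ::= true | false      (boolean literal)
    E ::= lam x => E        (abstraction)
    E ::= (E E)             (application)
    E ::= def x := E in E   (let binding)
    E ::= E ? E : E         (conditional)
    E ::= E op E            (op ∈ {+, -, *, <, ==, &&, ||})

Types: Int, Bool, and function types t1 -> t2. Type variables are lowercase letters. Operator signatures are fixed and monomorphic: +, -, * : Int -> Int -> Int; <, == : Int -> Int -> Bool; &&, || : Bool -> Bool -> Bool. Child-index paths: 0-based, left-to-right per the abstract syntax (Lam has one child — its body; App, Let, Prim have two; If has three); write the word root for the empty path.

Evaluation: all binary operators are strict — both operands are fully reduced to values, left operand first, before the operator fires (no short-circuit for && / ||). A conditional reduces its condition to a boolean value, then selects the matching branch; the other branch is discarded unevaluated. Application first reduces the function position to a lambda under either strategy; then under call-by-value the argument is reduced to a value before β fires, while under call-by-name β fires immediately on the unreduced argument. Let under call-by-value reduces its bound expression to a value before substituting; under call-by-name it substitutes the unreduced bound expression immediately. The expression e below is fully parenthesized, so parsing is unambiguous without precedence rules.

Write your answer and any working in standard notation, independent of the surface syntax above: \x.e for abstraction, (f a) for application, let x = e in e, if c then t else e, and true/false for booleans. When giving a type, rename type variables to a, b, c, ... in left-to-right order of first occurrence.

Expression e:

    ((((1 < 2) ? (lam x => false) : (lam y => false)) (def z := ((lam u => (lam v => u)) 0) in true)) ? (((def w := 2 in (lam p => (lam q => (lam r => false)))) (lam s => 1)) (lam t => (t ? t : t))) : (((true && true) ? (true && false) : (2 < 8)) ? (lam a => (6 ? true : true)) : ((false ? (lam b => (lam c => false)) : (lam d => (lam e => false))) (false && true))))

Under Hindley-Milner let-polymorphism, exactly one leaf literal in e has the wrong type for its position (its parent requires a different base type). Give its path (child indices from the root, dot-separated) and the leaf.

Derivation:
  unify Int ~ Int
  unify Int ~ Int
  unify Bool ~ Bool
\x._ : a -> Bool
\y._ : b -> Bool
  unify a -> Bool ~ b -> Bool
  unify a ~ b
  unify Bool ~ Bool
u : c
\v._ : d -> c
\u._ : c -> d -> c
  unify c -> d -> c ~ Int -> e
  unify c ~ Int
  unify d -> Int ~ e
_ _ : d -> Int
let z : forall. d -> Int
  unify b -> Bool ~ Bool -> f
  unify b ~ Bool
  unify Bool ~ f
_ _ : Bool
  unify Bool ~ Bool
let w : Int
\r._ : i -> Bool
\q._ : h -> i -> Bool
\p._ : g -> h -> i -> Bool
\s._ : j -> Int
  unify g -> h -> i -> Bool ~ (j -> Int) -> k
  unify g ~ j -> Int
  unify h -> i -> Bool ~ k
_ _ : h -> i -> Bool
t : l
  unify l ~ Bool
t : Bool
t : Bool
  unify Bool ~ Bool
\t._ : Bool -> Bool
  unify h -> i -> Bool ~ (Bool -> Bool) -> m
  unify h ~ Bool -> Bool
  unify i -> Bool ~ m
_ _ : i -> Bool
  unify Bool ~ Bool
  unify Bool ~ Bool
  unify Bool ~ Bool
  unify Bool ~ Bool
  unify Bool ~ Bool
  unify Int ~ Int
  unify Int ~ Int
  unify Bool ~ Bool
  unify Bool ~ Bool
  unify Int ~ Bool
  FAIL: mismatch Int ~ Bool

Answer: 2.1.0.0 : 6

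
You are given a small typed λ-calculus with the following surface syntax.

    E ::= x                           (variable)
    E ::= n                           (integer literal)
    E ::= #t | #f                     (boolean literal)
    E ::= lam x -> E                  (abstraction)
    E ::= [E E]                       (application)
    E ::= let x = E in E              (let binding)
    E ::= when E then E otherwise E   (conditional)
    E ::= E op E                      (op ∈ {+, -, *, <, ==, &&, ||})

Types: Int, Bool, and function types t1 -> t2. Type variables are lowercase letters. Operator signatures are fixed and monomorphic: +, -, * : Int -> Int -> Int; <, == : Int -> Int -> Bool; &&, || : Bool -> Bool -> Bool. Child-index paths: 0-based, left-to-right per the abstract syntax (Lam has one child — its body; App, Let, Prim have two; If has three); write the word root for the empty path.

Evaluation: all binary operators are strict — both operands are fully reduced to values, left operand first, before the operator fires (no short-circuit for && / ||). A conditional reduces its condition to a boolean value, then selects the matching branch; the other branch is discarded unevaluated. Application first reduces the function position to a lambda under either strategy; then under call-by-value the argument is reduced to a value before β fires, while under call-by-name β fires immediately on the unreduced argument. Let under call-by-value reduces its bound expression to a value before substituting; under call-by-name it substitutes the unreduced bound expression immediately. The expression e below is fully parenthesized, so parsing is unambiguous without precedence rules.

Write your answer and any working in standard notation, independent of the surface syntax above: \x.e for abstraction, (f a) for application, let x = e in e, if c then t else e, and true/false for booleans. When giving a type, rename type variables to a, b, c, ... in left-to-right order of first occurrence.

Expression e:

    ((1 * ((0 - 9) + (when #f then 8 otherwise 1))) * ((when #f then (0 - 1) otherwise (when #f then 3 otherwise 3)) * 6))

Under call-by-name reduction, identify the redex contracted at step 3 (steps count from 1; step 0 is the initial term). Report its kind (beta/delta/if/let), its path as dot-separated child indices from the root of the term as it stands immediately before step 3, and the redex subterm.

Working:
step 0: ((1 * ((0 - 9) + (if false then 8 else 1))) * ((if false then (0 - 1) else (if false then 3 else 3)) * 6))
step 1: [delta@0.1.0] ((1 * (-9 + (if false then 8 else 1))) * ((if false then (0 - 1) else (if false then 3 else 3)) * 6))
step 2: [if@0.1.1] ((1 * (-9 + 1)) * ((if false then (0 - 1) else (if false then 3 else 3)) * 6))
step 3: [delta@0.1] ((1 * -8) * ((if false then (0 - 1) else (if false then 3 else 3)) * 6))

Answer: delta at 0.1 : (-9 + 1)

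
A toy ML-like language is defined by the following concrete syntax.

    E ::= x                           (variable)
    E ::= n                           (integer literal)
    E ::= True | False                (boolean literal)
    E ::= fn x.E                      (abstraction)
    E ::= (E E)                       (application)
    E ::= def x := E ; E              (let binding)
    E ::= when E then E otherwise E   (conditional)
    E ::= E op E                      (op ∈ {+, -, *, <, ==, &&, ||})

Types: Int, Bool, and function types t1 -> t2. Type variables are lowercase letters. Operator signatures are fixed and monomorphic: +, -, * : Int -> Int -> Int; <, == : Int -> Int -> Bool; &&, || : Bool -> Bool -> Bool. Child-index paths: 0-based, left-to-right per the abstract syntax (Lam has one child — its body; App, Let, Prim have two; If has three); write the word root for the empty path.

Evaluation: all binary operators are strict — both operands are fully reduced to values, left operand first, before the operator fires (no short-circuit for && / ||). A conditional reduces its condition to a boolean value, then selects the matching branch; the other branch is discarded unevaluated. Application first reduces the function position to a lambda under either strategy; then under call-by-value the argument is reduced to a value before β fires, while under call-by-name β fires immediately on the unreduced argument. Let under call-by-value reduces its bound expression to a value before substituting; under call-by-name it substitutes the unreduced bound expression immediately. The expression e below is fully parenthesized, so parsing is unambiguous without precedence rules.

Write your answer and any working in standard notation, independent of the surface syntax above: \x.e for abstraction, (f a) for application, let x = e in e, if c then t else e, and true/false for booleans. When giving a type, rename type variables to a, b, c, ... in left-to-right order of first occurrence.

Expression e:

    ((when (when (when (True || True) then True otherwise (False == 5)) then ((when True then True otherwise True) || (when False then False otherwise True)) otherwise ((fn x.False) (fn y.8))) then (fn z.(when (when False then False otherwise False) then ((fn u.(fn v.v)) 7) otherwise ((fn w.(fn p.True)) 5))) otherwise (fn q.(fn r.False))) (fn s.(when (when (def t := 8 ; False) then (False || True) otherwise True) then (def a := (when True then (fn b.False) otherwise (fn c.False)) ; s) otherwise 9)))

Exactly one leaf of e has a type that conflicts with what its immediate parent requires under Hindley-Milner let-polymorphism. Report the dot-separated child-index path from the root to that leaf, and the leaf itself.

Answer: 0.0.0.2.0 : false

Trace:
  unify Bool ~ Bool
  unify Bool ~ Bool
  unify Bool ~ Bool
  unify Bool ~ Int
  FAIL: mismatch Bool ~ Int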